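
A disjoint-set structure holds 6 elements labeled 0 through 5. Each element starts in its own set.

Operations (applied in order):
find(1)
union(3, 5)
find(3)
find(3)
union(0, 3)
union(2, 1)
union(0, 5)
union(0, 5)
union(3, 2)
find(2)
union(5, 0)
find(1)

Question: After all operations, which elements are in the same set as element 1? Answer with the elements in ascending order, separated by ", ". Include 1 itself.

Answer: 0, 1, 2, 3, 5

Derivation:
Step 1: find(1) -> no change; set of 1 is {1}
Step 2: union(3, 5) -> merged; set of 3 now {3, 5}
Step 3: find(3) -> no change; set of 3 is {3, 5}
Step 4: find(3) -> no change; set of 3 is {3, 5}
Step 5: union(0, 3) -> merged; set of 0 now {0, 3, 5}
Step 6: union(2, 1) -> merged; set of 2 now {1, 2}
Step 7: union(0, 5) -> already same set; set of 0 now {0, 3, 5}
Step 8: union(0, 5) -> already same set; set of 0 now {0, 3, 5}
Step 9: union(3, 2) -> merged; set of 3 now {0, 1, 2, 3, 5}
Step 10: find(2) -> no change; set of 2 is {0, 1, 2, 3, 5}
Step 11: union(5, 0) -> already same set; set of 5 now {0, 1, 2, 3, 5}
Step 12: find(1) -> no change; set of 1 is {0, 1, 2, 3, 5}
Component of 1: {0, 1, 2, 3, 5}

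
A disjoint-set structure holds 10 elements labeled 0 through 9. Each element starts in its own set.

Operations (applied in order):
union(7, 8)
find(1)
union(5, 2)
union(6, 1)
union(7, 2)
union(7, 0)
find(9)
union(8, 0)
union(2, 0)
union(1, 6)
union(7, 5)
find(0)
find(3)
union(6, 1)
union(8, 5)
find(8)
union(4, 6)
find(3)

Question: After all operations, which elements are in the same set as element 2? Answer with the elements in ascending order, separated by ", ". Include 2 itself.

Step 1: union(7, 8) -> merged; set of 7 now {7, 8}
Step 2: find(1) -> no change; set of 1 is {1}
Step 3: union(5, 2) -> merged; set of 5 now {2, 5}
Step 4: union(6, 1) -> merged; set of 6 now {1, 6}
Step 5: union(7, 2) -> merged; set of 7 now {2, 5, 7, 8}
Step 6: union(7, 0) -> merged; set of 7 now {0, 2, 5, 7, 8}
Step 7: find(9) -> no change; set of 9 is {9}
Step 8: union(8, 0) -> already same set; set of 8 now {0, 2, 5, 7, 8}
Step 9: union(2, 0) -> already same set; set of 2 now {0, 2, 5, 7, 8}
Step 10: union(1, 6) -> already same set; set of 1 now {1, 6}
Step 11: union(7, 5) -> already same set; set of 7 now {0, 2, 5, 7, 8}
Step 12: find(0) -> no change; set of 0 is {0, 2, 5, 7, 8}
Step 13: find(3) -> no change; set of 3 is {3}
Step 14: union(6, 1) -> already same set; set of 6 now {1, 6}
Step 15: union(8, 5) -> already same set; set of 8 now {0, 2, 5, 7, 8}
Step 16: find(8) -> no change; set of 8 is {0, 2, 5, 7, 8}
Step 17: union(4, 6) -> merged; set of 4 now {1, 4, 6}
Step 18: find(3) -> no change; set of 3 is {3}
Component of 2: {0, 2, 5, 7, 8}

Answer: 0, 2, 5, 7, 8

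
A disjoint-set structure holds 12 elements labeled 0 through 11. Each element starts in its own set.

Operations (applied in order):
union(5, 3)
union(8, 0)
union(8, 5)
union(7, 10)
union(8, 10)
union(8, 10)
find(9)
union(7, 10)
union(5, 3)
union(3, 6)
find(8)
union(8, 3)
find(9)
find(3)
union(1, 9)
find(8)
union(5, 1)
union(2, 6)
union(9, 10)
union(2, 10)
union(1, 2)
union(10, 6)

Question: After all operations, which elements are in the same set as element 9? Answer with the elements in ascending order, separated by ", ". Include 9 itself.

Answer: 0, 1, 2, 3, 5, 6, 7, 8, 9, 10

Derivation:
Step 1: union(5, 3) -> merged; set of 5 now {3, 5}
Step 2: union(8, 0) -> merged; set of 8 now {0, 8}
Step 3: union(8, 5) -> merged; set of 8 now {0, 3, 5, 8}
Step 4: union(7, 10) -> merged; set of 7 now {7, 10}
Step 5: union(8, 10) -> merged; set of 8 now {0, 3, 5, 7, 8, 10}
Step 6: union(8, 10) -> already same set; set of 8 now {0, 3, 5, 7, 8, 10}
Step 7: find(9) -> no change; set of 9 is {9}
Step 8: union(7, 10) -> already same set; set of 7 now {0, 3, 5, 7, 8, 10}
Step 9: union(5, 3) -> already same set; set of 5 now {0, 3, 5, 7, 8, 10}
Step 10: union(3, 6) -> merged; set of 3 now {0, 3, 5, 6, 7, 8, 10}
Step 11: find(8) -> no change; set of 8 is {0, 3, 5, 6, 7, 8, 10}
Step 12: union(8, 3) -> already same set; set of 8 now {0, 3, 5, 6, 7, 8, 10}
Step 13: find(9) -> no change; set of 9 is {9}
Step 14: find(3) -> no change; set of 3 is {0, 3, 5, 6, 7, 8, 10}
Step 15: union(1, 9) -> merged; set of 1 now {1, 9}
Step 16: find(8) -> no change; set of 8 is {0, 3, 5, 6, 7, 8, 10}
Step 17: union(5, 1) -> merged; set of 5 now {0, 1, 3, 5, 6, 7, 8, 9, 10}
Step 18: union(2, 6) -> merged; set of 2 now {0, 1, 2, 3, 5, 6, 7, 8, 9, 10}
Step 19: union(9, 10) -> already same set; set of 9 now {0, 1, 2, 3, 5, 6, 7, 8, 9, 10}
Step 20: union(2, 10) -> already same set; set of 2 now {0, 1, 2, 3, 5, 6, 7, 8, 9, 10}
Step 21: union(1, 2) -> already same set; set of 1 now {0, 1, 2, 3, 5, 6, 7, 8, 9, 10}
Step 22: union(10, 6) -> already same set; set of 10 now {0, 1, 2, 3, 5, 6, 7, 8, 9, 10}
Component of 9: {0, 1, 2, 3, 5, 6, 7, 8, 9, 10}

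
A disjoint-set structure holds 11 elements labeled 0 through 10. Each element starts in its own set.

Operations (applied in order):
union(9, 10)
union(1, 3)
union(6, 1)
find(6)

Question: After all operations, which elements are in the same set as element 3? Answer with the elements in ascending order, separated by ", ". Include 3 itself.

Answer: 1, 3, 6

Derivation:
Step 1: union(9, 10) -> merged; set of 9 now {9, 10}
Step 2: union(1, 3) -> merged; set of 1 now {1, 3}
Step 3: union(6, 1) -> merged; set of 6 now {1, 3, 6}
Step 4: find(6) -> no change; set of 6 is {1, 3, 6}
Component of 3: {1, 3, 6}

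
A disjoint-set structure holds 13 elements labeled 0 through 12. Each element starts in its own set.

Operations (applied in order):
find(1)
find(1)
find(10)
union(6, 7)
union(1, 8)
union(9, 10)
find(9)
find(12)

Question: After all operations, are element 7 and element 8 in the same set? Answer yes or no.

Answer: no

Derivation:
Step 1: find(1) -> no change; set of 1 is {1}
Step 2: find(1) -> no change; set of 1 is {1}
Step 3: find(10) -> no change; set of 10 is {10}
Step 4: union(6, 7) -> merged; set of 6 now {6, 7}
Step 5: union(1, 8) -> merged; set of 1 now {1, 8}
Step 6: union(9, 10) -> merged; set of 9 now {9, 10}
Step 7: find(9) -> no change; set of 9 is {9, 10}
Step 8: find(12) -> no change; set of 12 is {12}
Set of 7: {6, 7}; 8 is not a member.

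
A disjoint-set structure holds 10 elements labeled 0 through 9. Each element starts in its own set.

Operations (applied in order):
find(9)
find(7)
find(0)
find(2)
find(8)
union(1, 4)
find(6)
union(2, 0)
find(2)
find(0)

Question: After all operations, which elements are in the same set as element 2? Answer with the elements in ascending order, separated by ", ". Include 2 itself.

Answer: 0, 2

Derivation:
Step 1: find(9) -> no change; set of 9 is {9}
Step 2: find(7) -> no change; set of 7 is {7}
Step 3: find(0) -> no change; set of 0 is {0}
Step 4: find(2) -> no change; set of 2 is {2}
Step 5: find(8) -> no change; set of 8 is {8}
Step 6: union(1, 4) -> merged; set of 1 now {1, 4}
Step 7: find(6) -> no change; set of 6 is {6}
Step 8: union(2, 0) -> merged; set of 2 now {0, 2}
Step 9: find(2) -> no change; set of 2 is {0, 2}
Step 10: find(0) -> no change; set of 0 is {0, 2}
Component of 2: {0, 2}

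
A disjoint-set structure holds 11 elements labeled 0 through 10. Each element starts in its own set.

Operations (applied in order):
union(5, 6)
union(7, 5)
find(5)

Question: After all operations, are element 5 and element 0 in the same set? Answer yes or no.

Step 1: union(5, 6) -> merged; set of 5 now {5, 6}
Step 2: union(7, 5) -> merged; set of 7 now {5, 6, 7}
Step 3: find(5) -> no change; set of 5 is {5, 6, 7}
Set of 5: {5, 6, 7}; 0 is not a member.

Answer: no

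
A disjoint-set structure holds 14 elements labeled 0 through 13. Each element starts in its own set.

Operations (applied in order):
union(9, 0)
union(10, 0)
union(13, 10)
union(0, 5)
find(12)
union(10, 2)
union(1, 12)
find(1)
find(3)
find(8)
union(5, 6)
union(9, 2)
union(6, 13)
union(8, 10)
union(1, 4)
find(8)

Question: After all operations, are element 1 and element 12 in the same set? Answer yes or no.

Answer: yes

Derivation:
Step 1: union(9, 0) -> merged; set of 9 now {0, 9}
Step 2: union(10, 0) -> merged; set of 10 now {0, 9, 10}
Step 3: union(13, 10) -> merged; set of 13 now {0, 9, 10, 13}
Step 4: union(0, 5) -> merged; set of 0 now {0, 5, 9, 10, 13}
Step 5: find(12) -> no change; set of 12 is {12}
Step 6: union(10, 2) -> merged; set of 10 now {0, 2, 5, 9, 10, 13}
Step 7: union(1, 12) -> merged; set of 1 now {1, 12}
Step 8: find(1) -> no change; set of 1 is {1, 12}
Step 9: find(3) -> no change; set of 3 is {3}
Step 10: find(8) -> no change; set of 8 is {8}
Step 11: union(5, 6) -> merged; set of 5 now {0, 2, 5, 6, 9, 10, 13}
Step 12: union(9, 2) -> already same set; set of 9 now {0, 2, 5, 6, 9, 10, 13}
Step 13: union(6, 13) -> already same set; set of 6 now {0, 2, 5, 6, 9, 10, 13}
Step 14: union(8, 10) -> merged; set of 8 now {0, 2, 5, 6, 8, 9, 10, 13}
Step 15: union(1, 4) -> merged; set of 1 now {1, 4, 12}
Step 16: find(8) -> no change; set of 8 is {0, 2, 5, 6, 8, 9, 10, 13}
Set of 1: {1, 4, 12}; 12 is a member.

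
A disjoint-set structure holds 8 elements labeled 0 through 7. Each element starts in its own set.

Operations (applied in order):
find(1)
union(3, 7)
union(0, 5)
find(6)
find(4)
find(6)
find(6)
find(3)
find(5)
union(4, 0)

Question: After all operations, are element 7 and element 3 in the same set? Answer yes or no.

Step 1: find(1) -> no change; set of 1 is {1}
Step 2: union(3, 7) -> merged; set of 3 now {3, 7}
Step 3: union(0, 5) -> merged; set of 0 now {0, 5}
Step 4: find(6) -> no change; set of 6 is {6}
Step 5: find(4) -> no change; set of 4 is {4}
Step 6: find(6) -> no change; set of 6 is {6}
Step 7: find(6) -> no change; set of 6 is {6}
Step 8: find(3) -> no change; set of 3 is {3, 7}
Step 9: find(5) -> no change; set of 5 is {0, 5}
Step 10: union(4, 0) -> merged; set of 4 now {0, 4, 5}
Set of 7: {3, 7}; 3 is a member.

Answer: yes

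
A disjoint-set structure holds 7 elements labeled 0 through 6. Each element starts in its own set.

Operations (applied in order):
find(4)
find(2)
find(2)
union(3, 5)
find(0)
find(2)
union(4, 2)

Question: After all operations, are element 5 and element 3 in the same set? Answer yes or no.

Step 1: find(4) -> no change; set of 4 is {4}
Step 2: find(2) -> no change; set of 2 is {2}
Step 3: find(2) -> no change; set of 2 is {2}
Step 4: union(3, 5) -> merged; set of 3 now {3, 5}
Step 5: find(0) -> no change; set of 0 is {0}
Step 6: find(2) -> no change; set of 2 is {2}
Step 7: union(4, 2) -> merged; set of 4 now {2, 4}
Set of 5: {3, 5}; 3 is a member.

Answer: yes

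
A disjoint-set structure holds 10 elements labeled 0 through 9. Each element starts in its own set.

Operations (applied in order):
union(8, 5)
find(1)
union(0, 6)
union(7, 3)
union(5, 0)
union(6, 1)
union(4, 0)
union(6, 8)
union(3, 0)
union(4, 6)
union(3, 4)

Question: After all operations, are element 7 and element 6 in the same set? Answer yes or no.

Step 1: union(8, 5) -> merged; set of 8 now {5, 8}
Step 2: find(1) -> no change; set of 1 is {1}
Step 3: union(0, 6) -> merged; set of 0 now {0, 6}
Step 4: union(7, 3) -> merged; set of 7 now {3, 7}
Step 5: union(5, 0) -> merged; set of 5 now {0, 5, 6, 8}
Step 6: union(6, 1) -> merged; set of 6 now {0, 1, 5, 6, 8}
Step 7: union(4, 0) -> merged; set of 4 now {0, 1, 4, 5, 6, 8}
Step 8: union(6, 8) -> already same set; set of 6 now {0, 1, 4, 5, 6, 8}
Step 9: union(3, 0) -> merged; set of 3 now {0, 1, 3, 4, 5, 6, 7, 8}
Step 10: union(4, 6) -> already same set; set of 4 now {0, 1, 3, 4, 5, 6, 7, 8}
Step 11: union(3, 4) -> already same set; set of 3 now {0, 1, 3, 4, 5, 6, 7, 8}
Set of 7: {0, 1, 3, 4, 5, 6, 7, 8}; 6 is a member.

Answer: yes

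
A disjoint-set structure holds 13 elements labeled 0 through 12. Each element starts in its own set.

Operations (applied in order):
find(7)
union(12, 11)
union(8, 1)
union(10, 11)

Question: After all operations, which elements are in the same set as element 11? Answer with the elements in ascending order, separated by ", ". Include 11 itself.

Step 1: find(7) -> no change; set of 7 is {7}
Step 2: union(12, 11) -> merged; set of 12 now {11, 12}
Step 3: union(8, 1) -> merged; set of 8 now {1, 8}
Step 4: union(10, 11) -> merged; set of 10 now {10, 11, 12}
Component of 11: {10, 11, 12}

Answer: 10, 11, 12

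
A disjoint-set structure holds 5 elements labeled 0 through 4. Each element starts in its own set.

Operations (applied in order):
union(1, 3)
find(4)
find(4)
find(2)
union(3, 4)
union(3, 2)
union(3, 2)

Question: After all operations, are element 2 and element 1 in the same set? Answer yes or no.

Answer: yes

Derivation:
Step 1: union(1, 3) -> merged; set of 1 now {1, 3}
Step 2: find(4) -> no change; set of 4 is {4}
Step 3: find(4) -> no change; set of 4 is {4}
Step 4: find(2) -> no change; set of 2 is {2}
Step 5: union(3, 4) -> merged; set of 3 now {1, 3, 4}
Step 6: union(3, 2) -> merged; set of 3 now {1, 2, 3, 4}
Step 7: union(3, 2) -> already same set; set of 3 now {1, 2, 3, 4}
Set of 2: {1, 2, 3, 4}; 1 is a member.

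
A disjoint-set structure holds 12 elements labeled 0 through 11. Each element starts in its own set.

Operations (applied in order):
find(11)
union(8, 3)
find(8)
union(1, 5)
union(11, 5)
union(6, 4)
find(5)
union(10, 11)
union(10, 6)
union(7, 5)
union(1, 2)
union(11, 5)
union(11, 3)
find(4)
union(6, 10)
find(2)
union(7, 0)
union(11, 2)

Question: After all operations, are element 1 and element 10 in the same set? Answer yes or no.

Step 1: find(11) -> no change; set of 11 is {11}
Step 2: union(8, 3) -> merged; set of 8 now {3, 8}
Step 3: find(8) -> no change; set of 8 is {3, 8}
Step 4: union(1, 5) -> merged; set of 1 now {1, 5}
Step 5: union(11, 5) -> merged; set of 11 now {1, 5, 11}
Step 6: union(6, 4) -> merged; set of 6 now {4, 6}
Step 7: find(5) -> no change; set of 5 is {1, 5, 11}
Step 8: union(10, 11) -> merged; set of 10 now {1, 5, 10, 11}
Step 9: union(10, 6) -> merged; set of 10 now {1, 4, 5, 6, 10, 11}
Step 10: union(7, 5) -> merged; set of 7 now {1, 4, 5, 6, 7, 10, 11}
Step 11: union(1, 2) -> merged; set of 1 now {1, 2, 4, 5, 6, 7, 10, 11}
Step 12: union(11, 5) -> already same set; set of 11 now {1, 2, 4, 5, 6, 7, 10, 11}
Step 13: union(11, 3) -> merged; set of 11 now {1, 2, 3, 4, 5, 6, 7, 8, 10, 11}
Step 14: find(4) -> no change; set of 4 is {1, 2, 3, 4, 5, 6, 7, 8, 10, 11}
Step 15: union(6, 10) -> already same set; set of 6 now {1, 2, 3, 4, 5, 6, 7, 8, 10, 11}
Step 16: find(2) -> no change; set of 2 is {1, 2, 3, 4, 5, 6, 7, 8, 10, 11}
Step 17: union(7, 0) -> merged; set of 7 now {0, 1, 2, 3, 4, 5, 6, 7, 8, 10, 11}
Step 18: union(11, 2) -> already same set; set of 11 now {0, 1, 2, 3, 4, 5, 6, 7, 8, 10, 11}
Set of 1: {0, 1, 2, 3, 4, 5, 6, 7, 8, 10, 11}; 10 is a member.

Answer: yes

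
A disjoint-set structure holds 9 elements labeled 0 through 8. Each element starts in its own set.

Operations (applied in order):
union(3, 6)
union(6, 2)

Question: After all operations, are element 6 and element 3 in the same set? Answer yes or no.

Step 1: union(3, 6) -> merged; set of 3 now {3, 6}
Step 2: union(6, 2) -> merged; set of 6 now {2, 3, 6}
Set of 6: {2, 3, 6}; 3 is a member.

Answer: yes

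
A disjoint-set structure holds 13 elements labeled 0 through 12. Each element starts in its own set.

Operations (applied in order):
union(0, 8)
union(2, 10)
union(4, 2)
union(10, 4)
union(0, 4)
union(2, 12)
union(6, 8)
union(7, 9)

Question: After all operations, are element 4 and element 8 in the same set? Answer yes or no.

Answer: yes

Derivation:
Step 1: union(0, 8) -> merged; set of 0 now {0, 8}
Step 2: union(2, 10) -> merged; set of 2 now {2, 10}
Step 3: union(4, 2) -> merged; set of 4 now {2, 4, 10}
Step 4: union(10, 4) -> already same set; set of 10 now {2, 4, 10}
Step 5: union(0, 4) -> merged; set of 0 now {0, 2, 4, 8, 10}
Step 6: union(2, 12) -> merged; set of 2 now {0, 2, 4, 8, 10, 12}
Step 7: union(6, 8) -> merged; set of 6 now {0, 2, 4, 6, 8, 10, 12}
Step 8: union(7, 9) -> merged; set of 7 now {7, 9}
Set of 4: {0, 2, 4, 6, 8, 10, 12}; 8 is a member.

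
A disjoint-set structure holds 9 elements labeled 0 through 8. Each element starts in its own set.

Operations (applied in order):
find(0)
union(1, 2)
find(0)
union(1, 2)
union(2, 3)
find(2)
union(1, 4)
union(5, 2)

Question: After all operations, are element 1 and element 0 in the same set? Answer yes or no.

Answer: no

Derivation:
Step 1: find(0) -> no change; set of 0 is {0}
Step 2: union(1, 2) -> merged; set of 1 now {1, 2}
Step 3: find(0) -> no change; set of 0 is {0}
Step 4: union(1, 2) -> already same set; set of 1 now {1, 2}
Step 5: union(2, 3) -> merged; set of 2 now {1, 2, 3}
Step 6: find(2) -> no change; set of 2 is {1, 2, 3}
Step 7: union(1, 4) -> merged; set of 1 now {1, 2, 3, 4}
Step 8: union(5, 2) -> merged; set of 5 now {1, 2, 3, 4, 5}
Set of 1: {1, 2, 3, 4, 5}; 0 is not a member.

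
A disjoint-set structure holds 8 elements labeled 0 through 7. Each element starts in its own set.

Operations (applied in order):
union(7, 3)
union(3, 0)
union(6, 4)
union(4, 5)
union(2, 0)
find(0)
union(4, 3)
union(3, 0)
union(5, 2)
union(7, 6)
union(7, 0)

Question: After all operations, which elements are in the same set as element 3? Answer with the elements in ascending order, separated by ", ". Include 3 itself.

Answer: 0, 2, 3, 4, 5, 6, 7

Derivation:
Step 1: union(7, 3) -> merged; set of 7 now {3, 7}
Step 2: union(3, 0) -> merged; set of 3 now {0, 3, 7}
Step 3: union(6, 4) -> merged; set of 6 now {4, 6}
Step 4: union(4, 5) -> merged; set of 4 now {4, 5, 6}
Step 5: union(2, 0) -> merged; set of 2 now {0, 2, 3, 7}
Step 6: find(0) -> no change; set of 0 is {0, 2, 3, 7}
Step 7: union(4, 3) -> merged; set of 4 now {0, 2, 3, 4, 5, 6, 7}
Step 8: union(3, 0) -> already same set; set of 3 now {0, 2, 3, 4, 5, 6, 7}
Step 9: union(5, 2) -> already same set; set of 5 now {0, 2, 3, 4, 5, 6, 7}
Step 10: union(7, 6) -> already same set; set of 7 now {0, 2, 3, 4, 5, 6, 7}
Step 11: union(7, 0) -> already same set; set of 7 now {0, 2, 3, 4, 5, 6, 7}
Component of 3: {0, 2, 3, 4, 5, 6, 7}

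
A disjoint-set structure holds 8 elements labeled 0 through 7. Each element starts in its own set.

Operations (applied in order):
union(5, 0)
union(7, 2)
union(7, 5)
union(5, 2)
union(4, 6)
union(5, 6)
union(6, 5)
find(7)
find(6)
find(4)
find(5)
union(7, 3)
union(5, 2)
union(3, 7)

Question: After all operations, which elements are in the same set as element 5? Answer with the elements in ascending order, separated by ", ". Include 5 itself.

Answer: 0, 2, 3, 4, 5, 6, 7

Derivation:
Step 1: union(5, 0) -> merged; set of 5 now {0, 5}
Step 2: union(7, 2) -> merged; set of 7 now {2, 7}
Step 3: union(7, 5) -> merged; set of 7 now {0, 2, 5, 7}
Step 4: union(5, 2) -> already same set; set of 5 now {0, 2, 5, 7}
Step 5: union(4, 6) -> merged; set of 4 now {4, 6}
Step 6: union(5, 6) -> merged; set of 5 now {0, 2, 4, 5, 6, 7}
Step 7: union(6, 5) -> already same set; set of 6 now {0, 2, 4, 5, 6, 7}
Step 8: find(7) -> no change; set of 7 is {0, 2, 4, 5, 6, 7}
Step 9: find(6) -> no change; set of 6 is {0, 2, 4, 5, 6, 7}
Step 10: find(4) -> no change; set of 4 is {0, 2, 4, 5, 6, 7}
Step 11: find(5) -> no change; set of 5 is {0, 2, 4, 5, 6, 7}
Step 12: union(7, 3) -> merged; set of 7 now {0, 2, 3, 4, 5, 6, 7}
Step 13: union(5, 2) -> already same set; set of 5 now {0, 2, 3, 4, 5, 6, 7}
Step 14: union(3, 7) -> already same set; set of 3 now {0, 2, 3, 4, 5, 6, 7}
Component of 5: {0, 2, 3, 4, 5, 6, 7}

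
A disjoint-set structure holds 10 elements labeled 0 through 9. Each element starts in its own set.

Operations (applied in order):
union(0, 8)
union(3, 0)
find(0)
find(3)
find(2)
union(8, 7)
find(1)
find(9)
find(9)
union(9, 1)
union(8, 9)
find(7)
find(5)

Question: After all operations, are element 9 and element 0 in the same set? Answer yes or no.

Step 1: union(0, 8) -> merged; set of 0 now {0, 8}
Step 2: union(3, 0) -> merged; set of 3 now {0, 3, 8}
Step 3: find(0) -> no change; set of 0 is {0, 3, 8}
Step 4: find(3) -> no change; set of 3 is {0, 3, 8}
Step 5: find(2) -> no change; set of 2 is {2}
Step 6: union(8, 7) -> merged; set of 8 now {0, 3, 7, 8}
Step 7: find(1) -> no change; set of 1 is {1}
Step 8: find(9) -> no change; set of 9 is {9}
Step 9: find(9) -> no change; set of 9 is {9}
Step 10: union(9, 1) -> merged; set of 9 now {1, 9}
Step 11: union(8, 9) -> merged; set of 8 now {0, 1, 3, 7, 8, 9}
Step 12: find(7) -> no change; set of 7 is {0, 1, 3, 7, 8, 9}
Step 13: find(5) -> no change; set of 5 is {5}
Set of 9: {0, 1, 3, 7, 8, 9}; 0 is a member.

Answer: yes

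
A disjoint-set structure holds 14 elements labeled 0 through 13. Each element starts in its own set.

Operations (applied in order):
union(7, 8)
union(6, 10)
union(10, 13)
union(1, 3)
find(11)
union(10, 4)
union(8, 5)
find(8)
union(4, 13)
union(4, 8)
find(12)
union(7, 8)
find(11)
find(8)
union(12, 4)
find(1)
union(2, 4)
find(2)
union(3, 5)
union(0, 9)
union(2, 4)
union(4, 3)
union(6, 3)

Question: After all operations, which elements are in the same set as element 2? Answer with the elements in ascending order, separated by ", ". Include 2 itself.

Answer: 1, 2, 3, 4, 5, 6, 7, 8, 10, 12, 13

Derivation:
Step 1: union(7, 8) -> merged; set of 7 now {7, 8}
Step 2: union(6, 10) -> merged; set of 6 now {6, 10}
Step 3: union(10, 13) -> merged; set of 10 now {6, 10, 13}
Step 4: union(1, 3) -> merged; set of 1 now {1, 3}
Step 5: find(11) -> no change; set of 11 is {11}
Step 6: union(10, 4) -> merged; set of 10 now {4, 6, 10, 13}
Step 7: union(8, 5) -> merged; set of 8 now {5, 7, 8}
Step 8: find(8) -> no change; set of 8 is {5, 7, 8}
Step 9: union(4, 13) -> already same set; set of 4 now {4, 6, 10, 13}
Step 10: union(4, 8) -> merged; set of 4 now {4, 5, 6, 7, 8, 10, 13}
Step 11: find(12) -> no change; set of 12 is {12}
Step 12: union(7, 8) -> already same set; set of 7 now {4, 5, 6, 7, 8, 10, 13}
Step 13: find(11) -> no change; set of 11 is {11}
Step 14: find(8) -> no change; set of 8 is {4, 5, 6, 7, 8, 10, 13}
Step 15: union(12, 4) -> merged; set of 12 now {4, 5, 6, 7, 8, 10, 12, 13}
Step 16: find(1) -> no change; set of 1 is {1, 3}
Step 17: union(2, 4) -> merged; set of 2 now {2, 4, 5, 6, 7, 8, 10, 12, 13}
Step 18: find(2) -> no change; set of 2 is {2, 4, 5, 6, 7, 8, 10, 12, 13}
Step 19: union(3, 5) -> merged; set of 3 now {1, 2, 3, 4, 5, 6, 7, 8, 10, 12, 13}
Step 20: union(0, 9) -> merged; set of 0 now {0, 9}
Step 21: union(2, 4) -> already same set; set of 2 now {1, 2, 3, 4, 5, 6, 7, 8, 10, 12, 13}
Step 22: union(4, 3) -> already same set; set of 4 now {1, 2, 3, 4, 5, 6, 7, 8, 10, 12, 13}
Step 23: union(6, 3) -> already same set; set of 6 now {1, 2, 3, 4, 5, 6, 7, 8, 10, 12, 13}
Component of 2: {1, 2, 3, 4, 5, 6, 7, 8, 10, 12, 13}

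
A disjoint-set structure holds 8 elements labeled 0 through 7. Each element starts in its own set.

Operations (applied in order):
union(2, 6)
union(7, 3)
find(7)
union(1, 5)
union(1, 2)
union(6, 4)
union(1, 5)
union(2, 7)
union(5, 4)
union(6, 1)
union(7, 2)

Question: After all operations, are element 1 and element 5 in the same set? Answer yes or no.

Step 1: union(2, 6) -> merged; set of 2 now {2, 6}
Step 2: union(7, 3) -> merged; set of 7 now {3, 7}
Step 3: find(7) -> no change; set of 7 is {3, 7}
Step 4: union(1, 5) -> merged; set of 1 now {1, 5}
Step 5: union(1, 2) -> merged; set of 1 now {1, 2, 5, 6}
Step 6: union(6, 4) -> merged; set of 6 now {1, 2, 4, 5, 6}
Step 7: union(1, 5) -> already same set; set of 1 now {1, 2, 4, 5, 6}
Step 8: union(2, 7) -> merged; set of 2 now {1, 2, 3, 4, 5, 6, 7}
Step 9: union(5, 4) -> already same set; set of 5 now {1, 2, 3, 4, 5, 6, 7}
Step 10: union(6, 1) -> already same set; set of 6 now {1, 2, 3, 4, 5, 6, 7}
Step 11: union(7, 2) -> already same set; set of 7 now {1, 2, 3, 4, 5, 6, 7}
Set of 1: {1, 2, 3, 4, 5, 6, 7}; 5 is a member.

Answer: yes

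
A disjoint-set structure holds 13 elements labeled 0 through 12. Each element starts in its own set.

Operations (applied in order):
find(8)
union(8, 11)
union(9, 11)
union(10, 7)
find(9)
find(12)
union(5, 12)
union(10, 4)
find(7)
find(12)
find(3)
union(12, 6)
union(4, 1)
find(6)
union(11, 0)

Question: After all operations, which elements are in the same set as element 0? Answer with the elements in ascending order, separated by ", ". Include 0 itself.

Step 1: find(8) -> no change; set of 8 is {8}
Step 2: union(8, 11) -> merged; set of 8 now {8, 11}
Step 3: union(9, 11) -> merged; set of 9 now {8, 9, 11}
Step 4: union(10, 7) -> merged; set of 10 now {7, 10}
Step 5: find(9) -> no change; set of 9 is {8, 9, 11}
Step 6: find(12) -> no change; set of 12 is {12}
Step 7: union(5, 12) -> merged; set of 5 now {5, 12}
Step 8: union(10, 4) -> merged; set of 10 now {4, 7, 10}
Step 9: find(7) -> no change; set of 7 is {4, 7, 10}
Step 10: find(12) -> no change; set of 12 is {5, 12}
Step 11: find(3) -> no change; set of 3 is {3}
Step 12: union(12, 6) -> merged; set of 12 now {5, 6, 12}
Step 13: union(4, 1) -> merged; set of 4 now {1, 4, 7, 10}
Step 14: find(6) -> no change; set of 6 is {5, 6, 12}
Step 15: union(11, 0) -> merged; set of 11 now {0, 8, 9, 11}
Component of 0: {0, 8, 9, 11}

Answer: 0, 8, 9, 11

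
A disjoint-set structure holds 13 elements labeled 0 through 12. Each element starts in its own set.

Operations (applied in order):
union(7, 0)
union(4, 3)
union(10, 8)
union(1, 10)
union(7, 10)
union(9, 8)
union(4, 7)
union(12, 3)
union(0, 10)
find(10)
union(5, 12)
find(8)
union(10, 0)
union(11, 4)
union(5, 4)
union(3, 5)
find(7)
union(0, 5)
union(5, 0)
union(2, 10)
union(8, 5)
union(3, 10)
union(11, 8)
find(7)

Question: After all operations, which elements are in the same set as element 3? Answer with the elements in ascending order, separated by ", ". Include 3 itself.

Step 1: union(7, 0) -> merged; set of 7 now {0, 7}
Step 2: union(4, 3) -> merged; set of 4 now {3, 4}
Step 3: union(10, 8) -> merged; set of 10 now {8, 10}
Step 4: union(1, 10) -> merged; set of 1 now {1, 8, 10}
Step 5: union(7, 10) -> merged; set of 7 now {0, 1, 7, 8, 10}
Step 6: union(9, 8) -> merged; set of 9 now {0, 1, 7, 8, 9, 10}
Step 7: union(4, 7) -> merged; set of 4 now {0, 1, 3, 4, 7, 8, 9, 10}
Step 8: union(12, 3) -> merged; set of 12 now {0, 1, 3, 4, 7, 8, 9, 10, 12}
Step 9: union(0, 10) -> already same set; set of 0 now {0, 1, 3, 4, 7, 8, 9, 10, 12}
Step 10: find(10) -> no change; set of 10 is {0, 1, 3, 4, 7, 8, 9, 10, 12}
Step 11: union(5, 12) -> merged; set of 5 now {0, 1, 3, 4, 5, 7, 8, 9, 10, 12}
Step 12: find(8) -> no change; set of 8 is {0, 1, 3, 4, 5, 7, 8, 9, 10, 12}
Step 13: union(10, 0) -> already same set; set of 10 now {0, 1, 3, 4, 5, 7, 8, 9, 10, 12}
Step 14: union(11, 4) -> merged; set of 11 now {0, 1, 3, 4, 5, 7, 8, 9, 10, 11, 12}
Step 15: union(5, 4) -> already same set; set of 5 now {0, 1, 3, 4, 5, 7, 8, 9, 10, 11, 12}
Step 16: union(3, 5) -> already same set; set of 3 now {0, 1, 3, 4, 5, 7, 8, 9, 10, 11, 12}
Step 17: find(7) -> no change; set of 7 is {0, 1, 3, 4, 5, 7, 8, 9, 10, 11, 12}
Step 18: union(0, 5) -> already same set; set of 0 now {0, 1, 3, 4, 5, 7, 8, 9, 10, 11, 12}
Step 19: union(5, 0) -> already same set; set of 5 now {0, 1, 3, 4, 5, 7, 8, 9, 10, 11, 12}
Step 20: union(2, 10) -> merged; set of 2 now {0, 1, 2, 3, 4, 5, 7, 8, 9, 10, 11, 12}
Step 21: union(8, 5) -> already same set; set of 8 now {0, 1, 2, 3, 4, 5, 7, 8, 9, 10, 11, 12}
Step 22: union(3, 10) -> already same set; set of 3 now {0, 1, 2, 3, 4, 5, 7, 8, 9, 10, 11, 12}
Step 23: union(11, 8) -> already same set; set of 11 now {0, 1, 2, 3, 4, 5, 7, 8, 9, 10, 11, 12}
Step 24: find(7) -> no change; set of 7 is {0, 1, 2, 3, 4, 5, 7, 8, 9, 10, 11, 12}
Component of 3: {0, 1, 2, 3, 4, 5, 7, 8, 9, 10, 11, 12}

Answer: 0, 1, 2, 3, 4, 5, 7, 8, 9, 10, 11, 12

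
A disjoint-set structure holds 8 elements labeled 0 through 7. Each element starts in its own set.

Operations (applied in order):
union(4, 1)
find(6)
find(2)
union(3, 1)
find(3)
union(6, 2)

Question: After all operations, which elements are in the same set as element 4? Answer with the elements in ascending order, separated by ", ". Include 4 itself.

Answer: 1, 3, 4

Derivation:
Step 1: union(4, 1) -> merged; set of 4 now {1, 4}
Step 2: find(6) -> no change; set of 6 is {6}
Step 3: find(2) -> no change; set of 2 is {2}
Step 4: union(3, 1) -> merged; set of 3 now {1, 3, 4}
Step 5: find(3) -> no change; set of 3 is {1, 3, 4}
Step 6: union(6, 2) -> merged; set of 6 now {2, 6}
Component of 4: {1, 3, 4}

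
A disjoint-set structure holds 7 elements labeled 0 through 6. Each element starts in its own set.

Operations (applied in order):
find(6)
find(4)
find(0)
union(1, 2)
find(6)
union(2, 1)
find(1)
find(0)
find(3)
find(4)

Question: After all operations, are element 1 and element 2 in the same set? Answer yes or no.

Answer: yes

Derivation:
Step 1: find(6) -> no change; set of 6 is {6}
Step 2: find(4) -> no change; set of 4 is {4}
Step 3: find(0) -> no change; set of 0 is {0}
Step 4: union(1, 2) -> merged; set of 1 now {1, 2}
Step 5: find(6) -> no change; set of 6 is {6}
Step 6: union(2, 1) -> already same set; set of 2 now {1, 2}
Step 7: find(1) -> no change; set of 1 is {1, 2}
Step 8: find(0) -> no change; set of 0 is {0}
Step 9: find(3) -> no change; set of 3 is {3}
Step 10: find(4) -> no change; set of 4 is {4}
Set of 1: {1, 2}; 2 is a member.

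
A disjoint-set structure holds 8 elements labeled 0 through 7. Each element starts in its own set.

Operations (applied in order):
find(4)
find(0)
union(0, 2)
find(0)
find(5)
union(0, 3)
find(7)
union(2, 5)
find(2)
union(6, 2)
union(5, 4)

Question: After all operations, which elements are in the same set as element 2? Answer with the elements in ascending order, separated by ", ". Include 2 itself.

Answer: 0, 2, 3, 4, 5, 6

Derivation:
Step 1: find(4) -> no change; set of 4 is {4}
Step 2: find(0) -> no change; set of 0 is {0}
Step 3: union(0, 2) -> merged; set of 0 now {0, 2}
Step 4: find(0) -> no change; set of 0 is {0, 2}
Step 5: find(5) -> no change; set of 5 is {5}
Step 6: union(0, 3) -> merged; set of 0 now {0, 2, 3}
Step 7: find(7) -> no change; set of 7 is {7}
Step 8: union(2, 5) -> merged; set of 2 now {0, 2, 3, 5}
Step 9: find(2) -> no change; set of 2 is {0, 2, 3, 5}
Step 10: union(6, 2) -> merged; set of 6 now {0, 2, 3, 5, 6}
Step 11: union(5, 4) -> merged; set of 5 now {0, 2, 3, 4, 5, 6}
Component of 2: {0, 2, 3, 4, 5, 6}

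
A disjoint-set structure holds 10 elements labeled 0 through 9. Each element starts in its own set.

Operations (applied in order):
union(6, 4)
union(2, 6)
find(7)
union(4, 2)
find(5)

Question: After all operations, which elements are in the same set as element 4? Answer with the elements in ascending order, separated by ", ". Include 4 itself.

Answer: 2, 4, 6

Derivation:
Step 1: union(6, 4) -> merged; set of 6 now {4, 6}
Step 2: union(2, 6) -> merged; set of 2 now {2, 4, 6}
Step 3: find(7) -> no change; set of 7 is {7}
Step 4: union(4, 2) -> already same set; set of 4 now {2, 4, 6}
Step 5: find(5) -> no change; set of 5 is {5}
Component of 4: {2, 4, 6}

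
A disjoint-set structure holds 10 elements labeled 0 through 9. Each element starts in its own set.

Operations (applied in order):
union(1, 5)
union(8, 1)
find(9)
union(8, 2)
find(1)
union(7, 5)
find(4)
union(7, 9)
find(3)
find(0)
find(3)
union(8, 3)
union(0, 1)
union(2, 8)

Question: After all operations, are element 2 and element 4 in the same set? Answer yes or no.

Step 1: union(1, 5) -> merged; set of 1 now {1, 5}
Step 2: union(8, 1) -> merged; set of 8 now {1, 5, 8}
Step 3: find(9) -> no change; set of 9 is {9}
Step 4: union(8, 2) -> merged; set of 8 now {1, 2, 5, 8}
Step 5: find(1) -> no change; set of 1 is {1, 2, 5, 8}
Step 6: union(7, 5) -> merged; set of 7 now {1, 2, 5, 7, 8}
Step 7: find(4) -> no change; set of 4 is {4}
Step 8: union(7, 9) -> merged; set of 7 now {1, 2, 5, 7, 8, 9}
Step 9: find(3) -> no change; set of 3 is {3}
Step 10: find(0) -> no change; set of 0 is {0}
Step 11: find(3) -> no change; set of 3 is {3}
Step 12: union(8, 3) -> merged; set of 8 now {1, 2, 3, 5, 7, 8, 9}
Step 13: union(0, 1) -> merged; set of 0 now {0, 1, 2, 3, 5, 7, 8, 9}
Step 14: union(2, 8) -> already same set; set of 2 now {0, 1, 2, 3, 5, 7, 8, 9}
Set of 2: {0, 1, 2, 3, 5, 7, 8, 9}; 4 is not a member.

Answer: no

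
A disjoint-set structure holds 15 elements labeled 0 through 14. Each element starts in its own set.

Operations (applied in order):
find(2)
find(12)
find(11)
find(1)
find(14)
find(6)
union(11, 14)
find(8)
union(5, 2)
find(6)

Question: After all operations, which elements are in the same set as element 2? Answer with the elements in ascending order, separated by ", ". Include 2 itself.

Step 1: find(2) -> no change; set of 2 is {2}
Step 2: find(12) -> no change; set of 12 is {12}
Step 3: find(11) -> no change; set of 11 is {11}
Step 4: find(1) -> no change; set of 1 is {1}
Step 5: find(14) -> no change; set of 14 is {14}
Step 6: find(6) -> no change; set of 6 is {6}
Step 7: union(11, 14) -> merged; set of 11 now {11, 14}
Step 8: find(8) -> no change; set of 8 is {8}
Step 9: union(5, 2) -> merged; set of 5 now {2, 5}
Step 10: find(6) -> no change; set of 6 is {6}
Component of 2: {2, 5}

Answer: 2, 5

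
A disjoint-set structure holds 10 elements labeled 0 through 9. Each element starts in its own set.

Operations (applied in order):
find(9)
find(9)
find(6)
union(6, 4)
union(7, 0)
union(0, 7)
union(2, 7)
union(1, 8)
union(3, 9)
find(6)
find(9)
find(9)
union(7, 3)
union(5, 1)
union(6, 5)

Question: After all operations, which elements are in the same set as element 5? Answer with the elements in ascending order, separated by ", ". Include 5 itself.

Answer: 1, 4, 5, 6, 8

Derivation:
Step 1: find(9) -> no change; set of 9 is {9}
Step 2: find(9) -> no change; set of 9 is {9}
Step 3: find(6) -> no change; set of 6 is {6}
Step 4: union(6, 4) -> merged; set of 6 now {4, 6}
Step 5: union(7, 0) -> merged; set of 7 now {0, 7}
Step 6: union(0, 7) -> already same set; set of 0 now {0, 7}
Step 7: union(2, 7) -> merged; set of 2 now {0, 2, 7}
Step 8: union(1, 8) -> merged; set of 1 now {1, 8}
Step 9: union(3, 9) -> merged; set of 3 now {3, 9}
Step 10: find(6) -> no change; set of 6 is {4, 6}
Step 11: find(9) -> no change; set of 9 is {3, 9}
Step 12: find(9) -> no change; set of 9 is {3, 9}
Step 13: union(7, 3) -> merged; set of 7 now {0, 2, 3, 7, 9}
Step 14: union(5, 1) -> merged; set of 5 now {1, 5, 8}
Step 15: union(6, 5) -> merged; set of 6 now {1, 4, 5, 6, 8}
Component of 5: {1, 4, 5, 6, 8}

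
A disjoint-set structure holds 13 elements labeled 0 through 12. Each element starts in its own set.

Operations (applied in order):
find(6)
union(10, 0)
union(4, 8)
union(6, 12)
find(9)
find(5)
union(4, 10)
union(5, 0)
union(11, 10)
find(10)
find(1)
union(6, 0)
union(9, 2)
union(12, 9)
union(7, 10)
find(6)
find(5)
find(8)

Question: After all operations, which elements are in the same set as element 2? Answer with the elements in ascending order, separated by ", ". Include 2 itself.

Answer: 0, 2, 4, 5, 6, 7, 8, 9, 10, 11, 12

Derivation:
Step 1: find(6) -> no change; set of 6 is {6}
Step 2: union(10, 0) -> merged; set of 10 now {0, 10}
Step 3: union(4, 8) -> merged; set of 4 now {4, 8}
Step 4: union(6, 12) -> merged; set of 6 now {6, 12}
Step 5: find(9) -> no change; set of 9 is {9}
Step 6: find(5) -> no change; set of 5 is {5}
Step 7: union(4, 10) -> merged; set of 4 now {0, 4, 8, 10}
Step 8: union(5, 0) -> merged; set of 5 now {0, 4, 5, 8, 10}
Step 9: union(11, 10) -> merged; set of 11 now {0, 4, 5, 8, 10, 11}
Step 10: find(10) -> no change; set of 10 is {0, 4, 5, 8, 10, 11}
Step 11: find(1) -> no change; set of 1 is {1}
Step 12: union(6, 0) -> merged; set of 6 now {0, 4, 5, 6, 8, 10, 11, 12}
Step 13: union(9, 2) -> merged; set of 9 now {2, 9}
Step 14: union(12, 9) -> merged; set of 12 now {0, 2, 4, 5, 6, 8, 9, 10, 11, 12}
Step 15: union(7, 10) -> merged; set of 7 now {0, 2, 4, 5, 6, 7, 8, 9, 10, 11, 12}
Step 16: find(6) -> no change; set of 6 is {0, 2, 4, 5, 6, 7, 8, 9, 10, 11, 12}
Step 17: find(5) -> no change; set of 5 is {0, 2, 4, 5, 6, 7, 8, 9, 10, 11, 12}
Step 18: find(8) -> no change; set of 8 is {0, 2, 4, 5, 6, 7, 8, 9, 10, 11, 12}
Component of 2: {0, 2, 4, 5, 6, 7, 8, 9, 10, 11, 12}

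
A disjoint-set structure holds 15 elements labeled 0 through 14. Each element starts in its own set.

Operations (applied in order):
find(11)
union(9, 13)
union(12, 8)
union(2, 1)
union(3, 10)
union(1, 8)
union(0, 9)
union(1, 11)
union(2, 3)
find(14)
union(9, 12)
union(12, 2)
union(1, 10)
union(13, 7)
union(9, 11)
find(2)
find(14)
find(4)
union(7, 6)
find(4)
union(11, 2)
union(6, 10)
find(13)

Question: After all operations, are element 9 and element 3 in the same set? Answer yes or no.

Answer: yes

Derivation:
Step 1: find(11) -> no change; set of 11 is {11}
Step 2: union(9, 13) -> merged; set of 9 now {9, 13}
Step 3: union(12, 8) -> merged; set of 12 now {8, 12}
Step 4: union(2, 1) -> merged; set of 2 now {1, 2}
Step 5: union(3, 10) -> merged; set of 3 now {3, 10}
Step 6: union(1, 8) -> merged; set of 1 now {1, 2, 8, 12}
Step 7: union(0, 9) -> merged; set of 0 now {0, 9, 13}
Step 8: union(1, 11) -> merged; set of 1 now {1, 2, 8, 11, 12}
Step 9: union(2, 3) -> merged; set of 2 now {1, 2, 3, 8, 10, 11, 12}
Step 10: find(14) -> no change; set of 14 is {14}
Step 11: union(9, 12) -> merged; set of 9 now {0, 1, 2, 3, 8, 9, 10, 11, 12, 13}
Step 12: union(12, 2) -> already same set; set of 12 now {0, 1, 2, 3, 8, 9, 10, 11, 12, 13}
Step 13: union(1, 10) -> already same set; set of 1 now {0, 1, 2, 3, 8, 9, 10, 11, 12, 13}
Step 14: union(13, 7) -> merged; set of 13 now {0, 1, 2, 3, 7, 8, 9, 10, 11, 12, 13}
Step 15: union(9, 11) -> already same set; set of 9 now {0, 1, 2, 3, 7, 8, 9, 10, 11, 12, 13}
Step 16: find(2) -> no change; set of 2 is {0, 1, 2, 3, 7, 8, 9, 10, 11, 12, 13}
Step 17: find(14) -> no change; set of 14 is {14}
Step 18: find(4) -> no change; set of 4 is {4}
Step 19: union(7, 6) -> merged; set of 7 now {0, 1, 2, 3, 6, 7, 8, 9, 10, 11, 12, 13}
Step 20: find(4) -> no change; set of 4 is {4}
Step 21: union(11, 2) -> already same set; set of 11 now {0, 1, 2, 3, 6, 7, 8, 9, 10, 11, 12, 13}
Step 22: union(6, 10) -> already same set; set of 6 now {0, 1, 2, 3, 6, 7, 8, 9, 10, 11, 12, 13}
Step 23: find(13) -> no change; set of 13 is {0, 1, 2, 3, 6, 7, 8, 9, 10, 11, 12, 13}
Set of 9: {0, 1, 2, 3, 6, 7, 8, 9, 10, 11, 12, 13}; 3 is a member.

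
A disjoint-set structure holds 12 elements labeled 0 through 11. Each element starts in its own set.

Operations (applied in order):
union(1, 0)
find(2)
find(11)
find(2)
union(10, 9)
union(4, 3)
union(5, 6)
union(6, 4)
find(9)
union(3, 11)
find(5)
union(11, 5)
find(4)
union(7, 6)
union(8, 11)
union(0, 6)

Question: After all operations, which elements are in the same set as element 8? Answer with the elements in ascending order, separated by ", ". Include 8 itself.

Answer: 0, 1, 3, 4, 5, 6, 7, 8, 11

Derivation:
Step 1: union(1, 0) -> merged; set of 1 now {0, 1}
Step 2: find(2) -> no change; set of 2 is {2}
Step 3: find(11) -> no change; set of 11 is {11}
Step 4: find(2) -> no change; set of 2 is {2}
Step 5: union(10, 9) -> merged; set of 10 now {9, 10}
Step 6: union(4, 3) -> merged; set of 4 now {3, 4}
Step 7: union(5, 6) -> merged; set of 5 now {5, 6}
Step 8: union(6, 4) -> merged; set of 6 now {3, 4, 5, 6}
Step 9: find(9) -> no change; set of 9 is {9, 10}
Step 10: union(3, 11) -> merged; set of 3 now {3, 4, 5, 6, 11}
Step 11: find(5) -> no change; set of 5 is {3, 4, 5, 6, 11}
Step 12: union(11, 5) -> already same set; set of 11 now {3, 4, 5, 6, 11}
Step 13: find(4) -> no change; set of 4 is {3, 4, 5, 6, 11}
Step 14: union(7, 6) -> merged; set of 7 now {3, 4, 5, 6, 7, 11}
Step 15: union(8, 11) -> merged; set of 8 now {3, 4, 5, 6, 7, 8, 11}
Step 16: union(0, 6) -> merged; set of 0 now {0, 1, 3, 4, 5, 6, 7, 8, 11}
Component of 8: {0, 1, 3, 4, 5, 6, 7, 8, 11}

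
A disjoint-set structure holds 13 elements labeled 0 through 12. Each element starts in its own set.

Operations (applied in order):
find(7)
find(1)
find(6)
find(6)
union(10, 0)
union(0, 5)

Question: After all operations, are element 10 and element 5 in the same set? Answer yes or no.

Answer: yes

Derivation:
Step 1: find(7) -> no change; set of 7 is {7}
Step 2: find(1) -> no change; set of 1 is {1}
Step 3: find(6) -> no change; set of 6 is {6}
Step 4: find(6) -> no change; set of 6 is {6}
Step 5: union(10, 0) -> merged; set of 10 now {0, 10}
Step 6: union(0, 5) -> merged; set of 0 now {0, 5, 10}
Set of 10: {0, 5, 10}; 5 is a member.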